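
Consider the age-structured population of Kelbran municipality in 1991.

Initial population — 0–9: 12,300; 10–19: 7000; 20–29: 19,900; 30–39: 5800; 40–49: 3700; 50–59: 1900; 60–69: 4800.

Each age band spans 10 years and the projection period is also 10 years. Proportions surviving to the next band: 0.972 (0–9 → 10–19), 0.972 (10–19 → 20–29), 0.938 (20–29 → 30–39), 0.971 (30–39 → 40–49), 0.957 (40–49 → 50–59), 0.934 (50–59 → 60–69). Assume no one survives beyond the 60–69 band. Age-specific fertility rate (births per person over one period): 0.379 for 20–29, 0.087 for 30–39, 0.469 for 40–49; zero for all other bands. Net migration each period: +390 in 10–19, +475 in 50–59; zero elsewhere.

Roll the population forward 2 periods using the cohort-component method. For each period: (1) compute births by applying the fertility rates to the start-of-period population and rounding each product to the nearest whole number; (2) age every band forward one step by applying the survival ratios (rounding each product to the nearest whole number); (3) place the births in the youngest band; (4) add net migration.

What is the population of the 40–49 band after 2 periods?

Period 1.
Births: 19900 × 0.379 = 7542  |  5800 × 0.087 = 505  |  3700 × 0.469 = 1735 → 9782
10–19: 12300 × 0.972 = 11956
20–29: 7000 × 0.972 = 6804
30–39: 19900 × 0.938 = 18666
40–49: 5800 × 0.971 = 5632
50–59: 3700 × 0.957 = 3541
60–69: 1900 × 0.934 = 1775
Net migration: 10–19 + 390 → 12346; 50–59 + 475 → 4016
→ [9782, 12346, 6804, 18666, 5632, 4016, 1775]
Period 2.
Births: 6804 × 0.379 = 2579  |  18666 × 0.087 = 1624  |  5632 × 0.469 = 2641 → 6844
10–19: 9782 × 0.972 = 9508
20–29: 12346 × 0.972 = 12000
30–39: 6804 × 0.938 = 6382
40–49: 18666 × 0.971 = 18125
50–59: 5632 × 0.957 = 5390
60–69: 4016 × 0.934 = 3751
Net migration: 10–19 + 390 → 9898; 50–59 + 475 → 5865
→ [6844, 9898, 12000, 6382, 18125, 5865, 3751]

18125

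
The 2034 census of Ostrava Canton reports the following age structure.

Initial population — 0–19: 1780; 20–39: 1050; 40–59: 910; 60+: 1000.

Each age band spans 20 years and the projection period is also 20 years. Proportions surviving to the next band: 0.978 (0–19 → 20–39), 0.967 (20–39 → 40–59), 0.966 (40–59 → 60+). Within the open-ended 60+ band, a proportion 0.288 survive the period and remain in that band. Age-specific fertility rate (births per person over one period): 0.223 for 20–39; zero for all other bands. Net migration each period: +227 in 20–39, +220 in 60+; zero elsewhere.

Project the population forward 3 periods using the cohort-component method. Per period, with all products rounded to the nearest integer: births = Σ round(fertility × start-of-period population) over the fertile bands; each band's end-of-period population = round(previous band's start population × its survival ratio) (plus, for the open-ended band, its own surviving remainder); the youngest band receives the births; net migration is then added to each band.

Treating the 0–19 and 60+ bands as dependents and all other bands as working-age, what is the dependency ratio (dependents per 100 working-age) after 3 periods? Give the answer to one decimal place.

(Bands numbered youngest = 1 to oldest = 4.)
Period 1:
Births: 1050 × 0.223 = 234
Band 2: 1780 × 0.978 = 1741
Band 3: 1050 × 0.967 = 1015
Band 4: 910 × 0.966 + 1000 × 0.288 = 879 + 288 = 1167
Net migration: Band 2 + 227 → 1968; Band 4 + 220 → 1387
Population now: 0–19=234, 20–39=1968, 40–59=1015, 60+=1387
Period 2:
Births: 1968 × 0.223 = 439
Band 2: 234 × 0.978 = 229
Band 3: 1968 × 0.967 = 1903
Band 4: 1015 × 0.966 + 1387 × 0.288 = 980 + 399 = 1379
Net migration: Band 2 + 227 → 456; Band 4 + 220 → 1599
Population now: 0–19=439, 20–39=456, 40–59=1903, 60+=1599
Period 3:
Births: 456 × 0.223 = 102
Band 2: 439 × 0.978 = 429
Band 3: 456 × 0.967 = 441
Band 4: 1903 × 0.966 + 1599 × 0.288 = 1838 + 461 = 2299
Net migration: Band 2 + 227 → 656; Band 4 + 220 → 2519
Population now: 0–19=102, 20–39=656, 40–59=441, 60+=2519
Dependents (band 0–19 + band 60+) = 102 + 2519 = 2621; working-age = 1097; ratio = 2621/1097 × 100 = 238.9

238.9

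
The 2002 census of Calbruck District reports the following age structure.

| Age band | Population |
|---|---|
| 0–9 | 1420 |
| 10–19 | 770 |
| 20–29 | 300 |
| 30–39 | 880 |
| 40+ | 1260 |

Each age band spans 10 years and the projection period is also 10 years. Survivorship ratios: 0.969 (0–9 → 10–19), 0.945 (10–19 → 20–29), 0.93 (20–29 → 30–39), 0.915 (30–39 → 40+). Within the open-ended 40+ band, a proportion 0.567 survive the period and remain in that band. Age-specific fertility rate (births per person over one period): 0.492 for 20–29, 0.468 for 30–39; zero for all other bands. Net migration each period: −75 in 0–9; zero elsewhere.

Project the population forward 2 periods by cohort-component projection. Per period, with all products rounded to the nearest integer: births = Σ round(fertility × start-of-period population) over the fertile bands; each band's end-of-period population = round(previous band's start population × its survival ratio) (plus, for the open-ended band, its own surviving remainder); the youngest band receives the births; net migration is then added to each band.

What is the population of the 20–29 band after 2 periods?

1300

Call the groups 1 to 5, youngest first.
[period 1]
Births: 300 * 0.492 = 148  |  880 * 0.468 = 412 → 560
Group 2: 1420 * 0.969 = 1376
Group 3: 770 * 0.945 = 728
Group 4: 300 * 0.93 = 279
Group 5: 880 * 0.915 + 1260 * 0.567 = 805 + 714 = 1519
Net migration: Group 1 − 75 → 485
End of period: [485, 1376, 728, 279, 1519]
[period 2]
Births: 728 * 0.492 = 358  |  279 * 0.468 = 131 → 489
Group 2: 485 * 0.969 = 470
Group 3: 1376 * 0.945 = 1300
Group 4: 728 * 0.93 = 677
Group 5: 279 * 0.915 + 1519 * 0.567 = 255 + 861 = 1116
Net migration: Group 1 − 75 → 414
End of period: [414, 470, 1300, 677, 1116]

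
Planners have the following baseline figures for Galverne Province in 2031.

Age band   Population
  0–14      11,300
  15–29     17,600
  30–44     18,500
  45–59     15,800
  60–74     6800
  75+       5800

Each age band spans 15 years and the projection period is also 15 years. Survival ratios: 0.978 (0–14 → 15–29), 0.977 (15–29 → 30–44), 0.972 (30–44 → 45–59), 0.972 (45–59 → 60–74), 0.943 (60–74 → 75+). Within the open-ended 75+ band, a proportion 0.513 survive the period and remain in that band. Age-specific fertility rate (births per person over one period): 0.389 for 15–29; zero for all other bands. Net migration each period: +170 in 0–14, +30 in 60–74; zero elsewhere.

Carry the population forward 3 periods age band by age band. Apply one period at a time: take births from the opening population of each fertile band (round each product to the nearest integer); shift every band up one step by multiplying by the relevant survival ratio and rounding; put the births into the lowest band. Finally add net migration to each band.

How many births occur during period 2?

4299

[period 1]
Births: 17600 × 0.389 = 6846
15–29: 11300 × 0.978 = 11051
30–44: 17600 × 0.977 = 17195
45–59: 18500 × 0.972 = 17982
60–74: 15800 × 0.972 = 15358
75+: 6800 × 0.943 + 5800 × 0.513 = 6412 + 2975 = 9387
Net migration: 0–14 + 170 → 7016; 60–74 + 30 → 15388
→ [7016, 11051, 17195, 17982, 15388, 9387]
[period 2]
Births: 11051 × 0.389 = 4299
15–29: 7016 × 0.978 = 6862
30–44: 11051 × 0.977 = 10797
45–59: 17195 × 0.972 = 16714
60–74: 17982 × 0.972 = 17479
75+: 15388 × 0.943 + 9387 × 0.513 = 14511 + 4816 = 19327
Net migration: 0–14 + 170 → 4469; 60–74 + 30 → 17509
→ [4469, 6862, 10797, 16714, 17509, 19327]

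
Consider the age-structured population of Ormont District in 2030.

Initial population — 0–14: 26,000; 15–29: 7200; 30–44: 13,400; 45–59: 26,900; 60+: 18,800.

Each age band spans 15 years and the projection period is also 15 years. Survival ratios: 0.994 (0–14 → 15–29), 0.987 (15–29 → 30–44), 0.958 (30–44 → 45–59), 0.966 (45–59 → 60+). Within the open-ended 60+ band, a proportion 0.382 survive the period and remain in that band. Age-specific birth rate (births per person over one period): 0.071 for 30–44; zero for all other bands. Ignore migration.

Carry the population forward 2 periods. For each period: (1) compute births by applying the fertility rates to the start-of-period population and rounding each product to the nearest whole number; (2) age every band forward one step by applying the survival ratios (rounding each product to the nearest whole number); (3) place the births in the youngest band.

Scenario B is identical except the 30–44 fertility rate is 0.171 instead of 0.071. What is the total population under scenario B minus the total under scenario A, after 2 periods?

2042

After projecting period 1:
Births: 13400 × 0.071 = 951
15–29: 26000 × 0.994 = 25844
30–44: 7200 × 0.987 = 7106
45–59: 13400 × 0.958 = 12837
60+: 26900 × 0.966 + 18800 × 0.382 = 25985 + 7182 = 33167
Population now: 0–14=951, 15–29=25844, 30–44=7106, 45–59=12837, 60+=33167
After projecting period 2:
Births: 7106 × 0.071 = 505
15–29: 951 × 0.994 = 945
30–44: 25844 × 0.987 = 25508
45–59: 7106 × 0.958 = 6808
60+: 12837 × 0.966 + 33167 × 0.382 = 12401 + 12670 = 25071
Population now: 0–14=505, 15–29=945, 30–44=25508, 45–59=6808, 60+=25071
Scenario A total after 2 periods: 58837
Scenario B projection —
After projecting period 1:
Births: 13400 × 0.171 = 2291
15–29: 26000 × 0.994 = 25844
30–44: 7200 × 0.987 = 7106
45–59: 13400 × 0.958 = 12837
60+: 26900 × 0.966 + 18800 × 0.382 = 25985 + 7182 = 33167
Population now: 0–14=2291, 15–29=25844, 30–44=7106, 45–59=12837, 60+=33167
After projecting period 2:
Births: 7106 × 0.171 = 1215
15–29: 2291 × 0.994 = 2277
30–44: 25844 × 0.987 = 25508
45–59: 7106 × 0.958 = 6808
60+: 12837 × 0.966 + 33167 × 0.382 = 12401 + 12670 = 25071
Population now: 0–14=1215, 15–29=2277, 30–44=25508, 45–59=6808, 60+=25071
Scenario B total after 2 periods: 60879
Difference B − A = 60879 − 58837 = 2042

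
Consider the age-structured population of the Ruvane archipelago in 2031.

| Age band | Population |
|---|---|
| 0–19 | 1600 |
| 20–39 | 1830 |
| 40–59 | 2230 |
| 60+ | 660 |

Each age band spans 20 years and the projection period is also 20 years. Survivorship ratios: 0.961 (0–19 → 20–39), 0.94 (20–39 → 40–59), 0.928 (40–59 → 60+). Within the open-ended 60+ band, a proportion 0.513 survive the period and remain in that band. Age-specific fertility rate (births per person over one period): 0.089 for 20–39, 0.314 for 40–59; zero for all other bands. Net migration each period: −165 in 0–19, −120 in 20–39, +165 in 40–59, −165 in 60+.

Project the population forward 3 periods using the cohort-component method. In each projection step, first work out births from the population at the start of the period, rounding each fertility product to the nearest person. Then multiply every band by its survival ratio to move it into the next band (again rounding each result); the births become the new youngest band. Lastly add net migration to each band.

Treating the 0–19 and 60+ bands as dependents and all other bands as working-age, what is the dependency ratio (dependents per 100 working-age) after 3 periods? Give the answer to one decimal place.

Numbering the groups 1..4 from youngest to oldest:
After projecting period 1:
Births: 1830 * 0.089 = 163  |  2230 * 0.314 = 700 — total 863
Group 2: 1600 * 0.961 = 1538
Group 3: 1830 * 0.94 = 1720
Group 4: 2230 * 0.928 + 660 * 0.513 = 2069 + 339 = 2408
Net migration: Group 1 − 165 → 698; Group 2 − 120 → 1418; Group 3 + 165 → 1885; Group 4 − 165 → 2243
End of period: [698, 1418, 1885, 2243]
After projecting period 2:
Births: 1418 * 0.089 = 126  |  1885 * 0.314 = 592 — total 718
Group 2: 698 * 0.961 = 671
Group 3: 1418 * 0.94 = 1333
Group 4: 1885 * 0.928 + 2243 * 0.513 = 1749 + 1151 = 2900
Net migration: Group 1 − 165 → 553; Group 2 − 120 → 551; Group 3 + 165 → 1498; Group 4 − 165 → 2735
End of period: [553, 551, 1498, 2735]
After projecting period 3:
Births: 551 * 0.089 = 49  |  1498 * 0.314 = 470 — total 519
Group 2: 553 * 0.961 = 531
Group 3: 551 * 0.94 = 518
Group 4: 1498 * 0.928 + 2735 * 0.513 = 1390 + 1403 = 2793
Net migration: Group 1 − 165 → 354; Group 2 − 120 → 411; Group 3 + 165 → 683; Group 4 − 165 → 2628
End of period: [354, 411, 683, 2628]
Dependents (band 0–19 + band 60+) = 354 + 2628 = 2982; working-age = 1094; ratio = 2982/1094 × 100 = 272.6

272.6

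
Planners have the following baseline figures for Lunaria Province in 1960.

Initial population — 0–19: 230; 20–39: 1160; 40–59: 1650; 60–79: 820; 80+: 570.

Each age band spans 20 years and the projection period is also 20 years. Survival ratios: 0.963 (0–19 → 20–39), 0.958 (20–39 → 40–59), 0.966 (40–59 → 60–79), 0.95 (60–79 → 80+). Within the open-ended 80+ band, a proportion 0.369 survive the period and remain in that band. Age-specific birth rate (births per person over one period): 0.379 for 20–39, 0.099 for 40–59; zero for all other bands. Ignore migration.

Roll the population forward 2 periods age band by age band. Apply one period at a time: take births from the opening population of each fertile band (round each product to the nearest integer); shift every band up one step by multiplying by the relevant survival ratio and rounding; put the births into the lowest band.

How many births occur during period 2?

194

Period 1.
Births: 1160 × 0.379 = 440 ; 1650 × 0.099 = 163 → 603
20–39: 230 × 0.963 = 221
40–59: 1160 × 0.958 = 1111
60–79: 1650 × 0.966 = 1594
80+: 820 × 0.95 + 570 × 0.369 = 779 + 210 = 989
→ [603, 221, 1111, 1594, 989]
Period 2.
Births: 221 × 0.379 = 84 ; 1111 × 0.099 = 110 → 194
20–39: 603 × 0.963 = 581
40–59: 221 × 0.958 = 212
60–79: 1111 × 0.966 = 1073
80+: 1594 × 0.95 + 989 × 0.369 = 1514 + 365 = 1879
→ [194, 581, 212, 1073, 1879]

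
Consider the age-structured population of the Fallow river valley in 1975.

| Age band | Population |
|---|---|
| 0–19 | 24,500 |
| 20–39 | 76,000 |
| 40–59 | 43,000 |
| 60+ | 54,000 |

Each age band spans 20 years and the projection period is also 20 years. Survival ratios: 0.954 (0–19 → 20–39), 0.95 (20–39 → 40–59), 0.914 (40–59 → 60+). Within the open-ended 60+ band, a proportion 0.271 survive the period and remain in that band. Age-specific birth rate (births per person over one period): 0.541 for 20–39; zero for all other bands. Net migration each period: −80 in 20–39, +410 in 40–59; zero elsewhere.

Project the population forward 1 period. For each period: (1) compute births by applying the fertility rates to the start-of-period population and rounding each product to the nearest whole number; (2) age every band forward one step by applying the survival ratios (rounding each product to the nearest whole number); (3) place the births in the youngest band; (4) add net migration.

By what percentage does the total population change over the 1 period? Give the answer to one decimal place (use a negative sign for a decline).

Period 1.
Births: 76000 × 0.541 = 41116
20–39: 24500 × 0.954 = 23373
40–59: 76000 × 0.95 = 72200
60+: 43000 × 0.914 + 54000 × 0.271 = 39302 + 14634 = 53936
Net migration: 20–39 − 80 → 23293; 40–59 + 410 → 72610
Population now: 0–19=41116, 20–39=23293, 40–59=72610, 60+=53936
Total: 197500 → 190955; change = -6545; percentage change = -3.3%

-3.3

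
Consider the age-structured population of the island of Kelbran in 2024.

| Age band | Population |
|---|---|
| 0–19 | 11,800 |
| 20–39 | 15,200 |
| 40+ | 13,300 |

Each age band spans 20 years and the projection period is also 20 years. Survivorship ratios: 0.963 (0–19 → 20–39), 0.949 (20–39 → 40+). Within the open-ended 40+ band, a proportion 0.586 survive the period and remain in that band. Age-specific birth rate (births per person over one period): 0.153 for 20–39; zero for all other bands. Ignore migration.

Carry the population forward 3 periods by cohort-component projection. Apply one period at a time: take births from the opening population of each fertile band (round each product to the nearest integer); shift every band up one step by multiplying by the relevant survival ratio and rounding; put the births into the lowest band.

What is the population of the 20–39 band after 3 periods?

1675

Call the bands 1 to 3, youngest first.
— Period 1 —
Births: 15200 * 0.153 = 2326
Band 2: 11800 * 0.963 = 11363
Band 3: 15200 * 0.949 + 13300 * 0.586 = 14425 + 7794 = 22219
Giving 2326 / 11363 / 22219.
— Period 2 —
Births: 11363 * 0.153 = 1739
Band 2: 2326 * 0.963 = 2240
Band 3: 11363 * 0.949 + 22219 * 0.586 = 10783 + 13020 = 23803
Giving 1739 / 2240 / 23803.
— Period 3 —
Births: 2240 * 0.153 = 343
Band 2: 1739 * 0.963 = 1675
Band 3: 2240 * 0.949 + 23803 * 0.586 = 2126 + 13949 = 16075
Giving 343 / 1675 / 16075.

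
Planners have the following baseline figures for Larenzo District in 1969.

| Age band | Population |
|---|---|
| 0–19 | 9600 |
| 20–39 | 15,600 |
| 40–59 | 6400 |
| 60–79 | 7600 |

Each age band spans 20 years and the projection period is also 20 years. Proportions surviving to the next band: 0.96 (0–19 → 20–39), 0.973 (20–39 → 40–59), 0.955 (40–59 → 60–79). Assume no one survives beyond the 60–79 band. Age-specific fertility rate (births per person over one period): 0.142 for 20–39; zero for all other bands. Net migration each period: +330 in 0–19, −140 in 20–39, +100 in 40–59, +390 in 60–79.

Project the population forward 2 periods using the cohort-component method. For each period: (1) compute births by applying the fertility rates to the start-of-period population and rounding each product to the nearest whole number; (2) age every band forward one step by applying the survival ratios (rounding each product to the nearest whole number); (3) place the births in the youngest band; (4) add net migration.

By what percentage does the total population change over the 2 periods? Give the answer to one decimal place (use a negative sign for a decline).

Numbering the bands 1..4 from youngest to oldest:
Period 1:
Births: 15600 * 0.142 = 2215
Band 2: 9600 * 0.96 = 9216
Band 3: 15600 * 0.973 = 15179
Band 4: 6400 * 0.955 = 6112
Net migration: Band 1 + 330 → 2545; Band 2 − 140 → 9076; Band 3 + 100 → 15279; Band 4 + 390 → 6502
→ [2545, 9076, 15279, 6502]
Period 2:
Births: 9076 * 0.142 = 1289
Band 2: 2545 * 0.96 = 2443
Band 3: 9076 * 0.973 = 8831
Band 4: 15279 * 0.955 = 14591
Net migration: Band 1 + 330 → 1619; Band 2 − 140 → 2303; Band 3 + 100 → 8931; Band 4 + 390 → 14981
→ [1619, 2303, 8931, 14981]
Total: 39200 → 27834; change = -11366; percentage change = -29.0%

-29.0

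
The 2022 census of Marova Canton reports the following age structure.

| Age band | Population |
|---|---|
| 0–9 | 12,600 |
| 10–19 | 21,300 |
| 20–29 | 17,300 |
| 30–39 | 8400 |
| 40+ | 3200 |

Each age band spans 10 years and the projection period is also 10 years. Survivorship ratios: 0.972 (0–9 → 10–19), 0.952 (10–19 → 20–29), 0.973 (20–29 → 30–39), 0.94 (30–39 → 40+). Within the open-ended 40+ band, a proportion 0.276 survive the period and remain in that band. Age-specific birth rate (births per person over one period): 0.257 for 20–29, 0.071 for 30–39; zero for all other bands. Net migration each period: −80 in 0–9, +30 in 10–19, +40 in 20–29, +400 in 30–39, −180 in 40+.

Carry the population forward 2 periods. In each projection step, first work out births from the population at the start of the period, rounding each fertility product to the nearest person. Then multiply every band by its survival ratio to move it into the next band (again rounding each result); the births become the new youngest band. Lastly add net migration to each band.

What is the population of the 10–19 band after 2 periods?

[period 1]
Births: 17300 × 0.257 = 4446 ; 8400 × 0.071 = 596 → 5042
10–19: 12600 × 0.972 = 12247
20–29: 21300 × 0.952 = 20278
30–39: 17300 × 0.973 = 16833
40+: 8400 × 0.94 + 3200 × 0.276 = 7896 + 883 = 8779
Net migration: 0–9 − 80 → 4962; 10–19 + 30 → 12277; 20–29 + 40 → 20318; 30–39 + 400 → 17233; 40+ − 180 → 8599
Giving 4962 / 12277 / 20318 / 17233 / 8599.
[period 2]
Births: 20318 × 0.257 = 5222 ; 17233 × 0.071 = 1224 → 6446
10–19: 4962 × 0.972 = 4823
20–29: 12277 × 0.952 = 11688
30–39: 20318 × 0.973 = 19769
40+: 17233 × 0.94 + 8599 × 0.276 = 16199 + 2373 = 18572
Net migration: 0–9 − 80 → 6366; 10–19 + 30 → 4853; 20–29 + 40 → 11728; 30–39 + 400 → 20169; 40+ − 180 → 18392
Giving 6366 / 4853 / 11728 / 20169 / 18392.

4853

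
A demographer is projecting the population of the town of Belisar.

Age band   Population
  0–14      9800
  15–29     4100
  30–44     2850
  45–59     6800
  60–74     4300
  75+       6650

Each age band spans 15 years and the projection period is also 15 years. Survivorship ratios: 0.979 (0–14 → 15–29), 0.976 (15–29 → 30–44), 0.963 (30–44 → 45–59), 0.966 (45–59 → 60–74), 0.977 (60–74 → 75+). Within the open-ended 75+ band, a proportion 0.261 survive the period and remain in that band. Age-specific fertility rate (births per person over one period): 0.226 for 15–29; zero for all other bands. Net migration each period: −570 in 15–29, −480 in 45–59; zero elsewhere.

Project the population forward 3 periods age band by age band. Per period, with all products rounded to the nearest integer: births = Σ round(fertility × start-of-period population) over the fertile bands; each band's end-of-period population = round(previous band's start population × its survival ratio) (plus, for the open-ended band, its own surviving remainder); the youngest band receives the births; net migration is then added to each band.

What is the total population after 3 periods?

17310

[period 1]
Births: 4100 * 0.226 = 927
15–29: 9800 * 0.979 = 9594
30–44: 4100 * 0.976 = 4002
45–59: 2850 * 0.963 = 2745
60–74: 6800 * 0.966 = 6569
75+: 4300 * 0.977 + 6650 * 0.261 = 4201 + 1736 = 5937
Net migration: 15–29 − 570 → 9024; 45–59 − 480 → 2265
Giving 927 / 9024 / 4002 / 2265 / 6569 / 5937.
[period 2]
Births: 9024 * 0.226 = 2039
15–29: 927 * 0.979 = 908
30–44: 9024 * 0.976 = 8807
45–59: 4002 * 0.963 = 3854
60–74: 2265 * 0.966 = 2188
75+: 6569 * 0.977 + 5937 * 0.261 = 6418 + 1550 = 7968
Net migration: 15–29 − 570 → 338; 45–59 − 480 → 3374
Giving 2039 / 338 / 8807 / 3374 / 2188 / 7968.
[period 3]
Births: 338 * 0.226 = 76
15–29: 2039 * 0.979 = 1996
30–44: 338 * 0.976 = 330
45–59: 8807 * 0.963 = 8481
60–74: 3374 * 0.966 = 3259
75+: 2188 * 0.977 + 7968 * 0.261 = 2138 + 2080 = 4218
Net migration: 15–29 − 570 → 1426; 45–59 − 480 → 8001
Giving 76 / 1426 / 330 / 8001 / 3259 / 4218.
Total after period 3: 76 + 1426 + 330 + 8001 + 3259 + 4218 = 17310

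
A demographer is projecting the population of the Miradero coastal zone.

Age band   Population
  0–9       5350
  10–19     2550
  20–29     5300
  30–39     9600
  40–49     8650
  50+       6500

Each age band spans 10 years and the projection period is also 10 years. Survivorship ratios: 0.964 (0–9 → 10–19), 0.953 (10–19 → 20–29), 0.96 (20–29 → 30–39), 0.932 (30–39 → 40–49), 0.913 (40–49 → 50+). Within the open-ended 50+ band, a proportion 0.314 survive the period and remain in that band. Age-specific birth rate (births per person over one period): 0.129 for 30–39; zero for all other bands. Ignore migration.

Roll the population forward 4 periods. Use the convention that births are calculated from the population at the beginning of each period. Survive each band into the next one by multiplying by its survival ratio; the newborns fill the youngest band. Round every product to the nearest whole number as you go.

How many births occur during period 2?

656

Call the groups 1 to 6, youngest first.
Period 1:
Births: 9600 × 0.129 = 1238
Group 2: 5350 × 0.964 = 5157
Group 3: 2550 × 0.953 = 2430
Group 4: 5300 × 0.96 = 5088
Group 5: 9600 × 0.932 = 8947
Group 6: 8650 × 0.913 + 6500 × 0.314 = 7897 + 2041 = 9938
Population now: 0–9=1238, 10–19=5157, 20–29=2430, 30–39=5088, 40–49=8947, 50+=9938
Period 2:
Births: 5088 × 0.129 = 656
Group 2: 1238 × 0.964 = 1193
Group 3: 5157 × 0.953 = 4915
Group 4: 2430 × 0.96 = 2333
Group 5: 5088 × 0.932 = 4742
Group 6: 8947 × 0.913 + 9938 × 0.314 = 8169 + 3121 = 11290
Population now: 0–9=656, 10–19=1193, 20–29=4915, 30–39=2333, 40–49=4742, 50+=11290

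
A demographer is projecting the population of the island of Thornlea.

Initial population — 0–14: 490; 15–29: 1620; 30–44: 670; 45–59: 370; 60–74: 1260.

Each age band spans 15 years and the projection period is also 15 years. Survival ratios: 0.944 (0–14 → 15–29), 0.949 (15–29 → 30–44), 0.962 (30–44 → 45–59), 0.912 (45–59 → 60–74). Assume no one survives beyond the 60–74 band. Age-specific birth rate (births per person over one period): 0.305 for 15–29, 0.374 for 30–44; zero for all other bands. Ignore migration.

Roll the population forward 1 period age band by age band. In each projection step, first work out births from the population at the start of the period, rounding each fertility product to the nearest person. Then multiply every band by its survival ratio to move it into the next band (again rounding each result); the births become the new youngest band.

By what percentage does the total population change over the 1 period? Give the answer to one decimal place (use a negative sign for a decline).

Let band 1 be 0–14 through band 5 = 60–74.
— Period 1 —
Births: 1620 × 0.305 = 494, 670 × 0.374 = 251 — total 745
Band 2: 490 × 0.944 = 463
Band 3: 1620 × 0.949 = 1537
Band 4: 670 × 0.962 = 645
Band 5: 370 × 0.912 = 337
End of period: [745, 463, 1537, 645, 337]
Total: 4410 → 3727; change = -683; percentage change = -15.5%

-15.5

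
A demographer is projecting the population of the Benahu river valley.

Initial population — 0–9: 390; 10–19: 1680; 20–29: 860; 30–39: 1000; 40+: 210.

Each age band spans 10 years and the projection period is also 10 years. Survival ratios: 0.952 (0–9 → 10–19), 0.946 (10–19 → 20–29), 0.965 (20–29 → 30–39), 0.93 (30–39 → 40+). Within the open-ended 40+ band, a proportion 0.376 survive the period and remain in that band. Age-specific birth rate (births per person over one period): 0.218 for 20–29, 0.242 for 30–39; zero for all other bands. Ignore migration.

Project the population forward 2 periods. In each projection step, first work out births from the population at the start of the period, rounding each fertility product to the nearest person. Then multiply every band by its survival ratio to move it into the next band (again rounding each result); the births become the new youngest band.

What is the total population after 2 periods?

Let group 1 be 0–9 through group 5 = 40+.
After projecting period 1:
Births: 860 × 0.218 = 187, 1000 × 0.242 = 242 — total 429
Group 2: 390 × 0.952 = 371
Group 3: 1680 × 0.946 = 1589
Group 4: 860 × 0.965 = 830
Group 5: 1000 × 0.93 + 210 × 0.376 = 930 + 79 = 1009
End of period: [429, 371, 1589, 830, 1009]
After projecting period 2:
Births: 1589 × 0.218 = 346, 830 × 0.242 = 201 — total 547
Group 2: 429 × 0.952 = 408
Group 3: 371 × 0.946 = 351
Group 4: 1589 × 0.965 = 1533
Group 5: 830 × 0.93 + 1009 × 0.376 = 772 + 379 = 1151
End of period: [547, 408, 351, 1533, 1151]
Total after period 2: 547 + 408 + 351 + 1533 + 1151 = 3990

3990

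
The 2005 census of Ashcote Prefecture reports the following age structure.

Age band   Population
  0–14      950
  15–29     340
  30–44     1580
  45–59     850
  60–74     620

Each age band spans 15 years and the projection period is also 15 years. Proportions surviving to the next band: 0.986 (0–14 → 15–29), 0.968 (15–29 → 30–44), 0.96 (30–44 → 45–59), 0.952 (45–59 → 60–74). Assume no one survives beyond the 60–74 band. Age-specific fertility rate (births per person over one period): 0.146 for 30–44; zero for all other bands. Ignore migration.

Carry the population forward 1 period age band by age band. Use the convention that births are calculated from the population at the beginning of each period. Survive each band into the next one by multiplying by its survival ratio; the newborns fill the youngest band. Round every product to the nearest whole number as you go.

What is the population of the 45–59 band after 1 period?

Call the groups 1 to 5, youngest first.
[period 1]
Births: 1580 × 0.146 = 231
Group 2: 950 × 0.986 = 937
Group 3: 340 × 0.968 = 329
Group 4: 1580 × 0.96 = 1517
Group 5: 850 × 0.952 = 809
Giving 231 / 937 / 329 / 1517 / 809.

1517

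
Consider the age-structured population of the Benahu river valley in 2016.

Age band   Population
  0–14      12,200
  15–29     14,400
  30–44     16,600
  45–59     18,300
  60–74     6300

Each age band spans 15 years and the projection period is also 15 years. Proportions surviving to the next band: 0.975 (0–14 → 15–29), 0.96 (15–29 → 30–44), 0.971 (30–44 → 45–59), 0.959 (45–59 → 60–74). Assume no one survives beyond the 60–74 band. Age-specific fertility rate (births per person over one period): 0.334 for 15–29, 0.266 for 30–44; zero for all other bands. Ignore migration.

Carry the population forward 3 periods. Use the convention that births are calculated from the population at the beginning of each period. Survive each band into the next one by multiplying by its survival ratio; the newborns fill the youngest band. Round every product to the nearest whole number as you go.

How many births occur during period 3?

6041

Call the groups 1 to 5, youngest first.
— Period 1 —
Births: 14400 * 0.334 = 4810  |  16600 * 0.266 = 4416 ⇒ total 9226
Group 2: 12200 * 0.975 = 11895
Group 3: 14400 * 0.96 = 13824
Group 4: 16600 * 0.971 = 16119
Group 5: 18300 * 0.959 = 17550
Giving 9226 / 11895 / 13824 / 16119 / 17550.
— Period 2 —
Births: 11895 * 0.334 = 3973  |  13824 * 0.266 = 3677 ⇒ total 7650
Group 2: 9226 * 0.975 = 8995
Group 3: 11895 * 0.96 = 11419
Group 4: 13824 * 0.971 = 13423
Group 5: 16119 * 0.959 = 15458
Giving 7650 / 8995 / 11419 / 13423 / 15458.
— Period 3 —
Births: 8995 * 0.334 = 3004  |  11419 * 0.266 = 3037 ⇒ total 6041
Group 2: 7650 * 0.975 = 7459
Group 3: 8995 * 0.96 = 8635
Group 4: 11419 * 0.971 = 11088
Group 5: 13423 * 0.959 = 12873
Giving 6041 / 7459 / 8635 / 11088 / 12873.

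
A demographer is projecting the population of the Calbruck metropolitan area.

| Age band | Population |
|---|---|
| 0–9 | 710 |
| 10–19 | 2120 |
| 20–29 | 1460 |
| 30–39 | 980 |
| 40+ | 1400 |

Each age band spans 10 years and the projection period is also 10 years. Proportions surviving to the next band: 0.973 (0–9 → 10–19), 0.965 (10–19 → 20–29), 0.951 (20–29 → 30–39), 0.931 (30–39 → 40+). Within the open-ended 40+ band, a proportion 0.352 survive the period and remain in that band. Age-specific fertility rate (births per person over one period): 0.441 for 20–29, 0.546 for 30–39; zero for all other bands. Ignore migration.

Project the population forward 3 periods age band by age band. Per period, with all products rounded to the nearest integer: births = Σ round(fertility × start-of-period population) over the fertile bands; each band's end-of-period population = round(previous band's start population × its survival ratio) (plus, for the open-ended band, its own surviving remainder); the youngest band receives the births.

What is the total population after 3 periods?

7154

(Groups numbered youngest = 1 to oldest = 5.)
[period 1]
Births: 1460 × 0.441 = 644  |  980 × 0.546 = 535 ⇒ total 1179
Group 2: 710 × 0.973 = 691
Group 3: 2120 × 0.965 = 2046
Group 4: 1460 × 0.951 = 1388
Group 5: 980 × 0.931 + 1400 × 0.352 = 912 + 493 = 1405
→ [1179, 691, 2046, 1388, 1405]
[period 2]
Births: 2046 × 0.441 = 902  |  1388 × 0.546 = 758 ⇒ total 1660
Group 2: 1179 × 0.973 = 1147
Group 3: 691 × 0.965 = 667
Group 4: 2046 × 0.951 = 1946
Group 5: 1388 × 0.931 + 1405 × 0.352 = 1292 + 495 = 1787
→ [1660, 1147, 667, 1946, 1787]
[period 3]
Births: 667 × 0.441 = 294  |  1946 × 0.546 = 1063 ⇒ total 1357
Group 2: 1660 × 0.973 = 1615
Group 3: 1147 × 0.965 = 1107
Group 4: 667 × 0.951 = 634
Group 5: 1946 × 0.931 + 1787 × 0.352 = 1812 + 629 = 2441
→ [1357, 1615, 1107, 634, 2441]
Total after period 3: 1357 + 1615 + 1107 + 634 + 2441 = 7154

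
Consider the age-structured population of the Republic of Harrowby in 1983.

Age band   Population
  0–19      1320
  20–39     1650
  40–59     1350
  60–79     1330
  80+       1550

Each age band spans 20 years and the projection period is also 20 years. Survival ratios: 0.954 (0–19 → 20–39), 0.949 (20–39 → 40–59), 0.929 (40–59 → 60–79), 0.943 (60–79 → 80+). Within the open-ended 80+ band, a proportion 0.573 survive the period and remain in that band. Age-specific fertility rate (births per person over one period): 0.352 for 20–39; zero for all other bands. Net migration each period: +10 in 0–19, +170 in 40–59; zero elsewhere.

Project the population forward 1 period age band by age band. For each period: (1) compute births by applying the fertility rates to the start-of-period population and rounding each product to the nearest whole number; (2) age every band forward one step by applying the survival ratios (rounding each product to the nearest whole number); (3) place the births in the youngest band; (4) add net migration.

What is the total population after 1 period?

6982

— Period 1 —
Births: 1650 × 0.352 = 581
20–39: 1320 × 0.954 = 1259
40–59: 1650 × 0.949 = 1566
60–79: 1350 × 0.929 = 1254
80+: 1330 × 0.943 + 1550 × 0.573 = 1254 + 888 = 2142
Net migration: 0–19 + 10 → 591; 40–59 + 170 → 1736
Giving 591 / 1259 / 1736 / 1254 / 2142.
Total after period 1: 591 + 1259 + 1736 + 1254 + 2142 = 6982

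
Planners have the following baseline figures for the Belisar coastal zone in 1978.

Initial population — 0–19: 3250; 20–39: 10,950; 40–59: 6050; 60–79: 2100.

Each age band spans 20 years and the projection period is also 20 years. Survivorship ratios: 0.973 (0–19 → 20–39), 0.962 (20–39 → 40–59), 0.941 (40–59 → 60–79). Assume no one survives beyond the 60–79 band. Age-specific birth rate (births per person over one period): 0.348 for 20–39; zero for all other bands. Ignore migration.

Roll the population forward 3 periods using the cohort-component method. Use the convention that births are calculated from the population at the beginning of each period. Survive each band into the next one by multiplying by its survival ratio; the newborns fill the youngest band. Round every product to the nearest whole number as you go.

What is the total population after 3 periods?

[period 1]
Births: 10950 × 0.348 = 3811
20–39: 3250 × 0.973 = 3162
40–59: 10950 × 0.962 = 10534
60–79: 6050 × 0.941 = 5693
→ [3811, 3162, 10534, 5693]
[period 2]
Births: 3162 × 0.348 = 1100
20–39: 3811 × 0.973 = 3708
40–59: 3162 × 0.962 = 3042
60–79: 10534 × 0.941 = 9912
→ [1100, 3708, 3042, 9912]
[period 3]
Births: 3708 × 0.348 = 1290
20–39: 1100 × 0.973 = 1070
40–59: 3708 × 0.962 = 3567
60–79: 3042 × 0.941 = 2863
→ [1290, 1070, 3567, 2863]
Total after period 3: 1290 + 1070 + 3567 + 2863 = 8790

8790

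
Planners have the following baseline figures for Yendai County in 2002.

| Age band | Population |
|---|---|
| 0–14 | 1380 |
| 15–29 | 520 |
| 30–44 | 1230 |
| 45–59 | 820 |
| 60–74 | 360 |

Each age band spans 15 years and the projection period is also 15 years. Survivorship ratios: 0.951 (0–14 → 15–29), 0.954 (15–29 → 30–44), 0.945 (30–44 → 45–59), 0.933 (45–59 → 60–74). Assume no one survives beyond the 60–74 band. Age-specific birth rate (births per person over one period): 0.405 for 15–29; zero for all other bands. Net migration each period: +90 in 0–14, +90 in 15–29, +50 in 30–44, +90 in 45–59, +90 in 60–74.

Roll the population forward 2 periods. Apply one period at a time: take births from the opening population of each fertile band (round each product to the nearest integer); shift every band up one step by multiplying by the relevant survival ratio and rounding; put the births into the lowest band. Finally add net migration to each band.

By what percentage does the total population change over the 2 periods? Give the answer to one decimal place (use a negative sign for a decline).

-0.6

[period 1]
Births: 520 × 0.405 = 211
15–29: 1380 × 0.951 = 1312
30–44: 520 × 0.954 = 496
45–59: 1230 × 0.945 = 1162
60–74: 820 × 0.933 = 765
Net migration: 0–14 + 90 → 301; 15–29 + 90 → 1402; 30–44 + 50 → 546; 45–59 + 90 → 1252; 60–74 + 90 → 855
End of period: [301, 1402, 546, 1252, 855]
[period 2]
Births: 1402 × 0.405 = 568
15–29: 301 × 0.951 = 286
30–44: 1402 × 0.954 = 1338
45–59: 546 × 0.945 = 516
60–74: 1252 × 0.933 = 1168
Net migration: 0–14 + 90 → 658; 15–29 + 90 → 376; 30–44 + 50 → 1388; 45–59 + 90 → 606; 60–74 + 90 → 1258
End of period: [658, 376, 1388, 606, 1258]
Total: 4310 → 4286; change = -24; percentage change = -0.6%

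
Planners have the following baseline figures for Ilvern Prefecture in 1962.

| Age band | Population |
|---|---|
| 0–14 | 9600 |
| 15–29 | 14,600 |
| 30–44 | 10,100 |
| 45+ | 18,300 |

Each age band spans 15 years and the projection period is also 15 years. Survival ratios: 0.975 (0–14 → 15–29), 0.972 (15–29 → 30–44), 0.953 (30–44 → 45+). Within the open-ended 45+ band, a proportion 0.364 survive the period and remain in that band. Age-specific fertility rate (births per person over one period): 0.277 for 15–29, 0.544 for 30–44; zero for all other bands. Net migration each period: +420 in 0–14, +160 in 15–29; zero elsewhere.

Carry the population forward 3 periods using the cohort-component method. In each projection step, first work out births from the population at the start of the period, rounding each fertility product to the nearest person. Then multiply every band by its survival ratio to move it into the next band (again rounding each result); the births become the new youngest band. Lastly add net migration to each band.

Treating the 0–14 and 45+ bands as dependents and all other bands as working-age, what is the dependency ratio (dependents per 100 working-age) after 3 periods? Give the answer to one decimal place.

118.9

Period 1.
Births: 14600 × 0.277 = 4044, 10100 × 0.544 = 5494 → total 9538
15–29: 9600 × 0.975 = 9360
30–44: 14600 × 0.972 = 14191
45+: 10100 × 0.953 + 18300 × 0.364 = 9625 + 6661 = 16286
Net migration: 0–14 + 420 → 9958; 15–29 + 160 → 9520
End of period: [9958, 9520, 14191, 16286]
Period 2.
Births: 9520 × 0.277 = 2637, 14191 × 0.544 = 7720 → total 10357
15–29: 9958 × 0.975 = 9709
30–44: 9520 × 0.972 = 9253
45+: 14191 × 0.953 + 16286 × 0.364 = 13524 + 5928 = 19452
Net migration: 0–14 + 420 → 10777; 15–29 + 160 → 9869
End of period: [10777, 9869, 9253, 19452]
Period 3.
Births: 9869 × 0.277 = 2734, 9253 × 0.544 = 5034 → total 7768
15–29: 10777 × 0.975 = 10508
30–44: 9869 × 0.972 = 9593
45+: 9253 × 0.953 + 19452 × 0.364 = 8818 + 7081 = 15899
Net migration: 0–14 + 420 → 8188; 15–29 + 160 → 10668
End of period: [8188, 10668, 9593, 15899]
Dependents (band 0–14 + band 45+) = 8188 + 15899 = 24087; working-age = 20261; ratio = 24087/20261 × 100 = 118.9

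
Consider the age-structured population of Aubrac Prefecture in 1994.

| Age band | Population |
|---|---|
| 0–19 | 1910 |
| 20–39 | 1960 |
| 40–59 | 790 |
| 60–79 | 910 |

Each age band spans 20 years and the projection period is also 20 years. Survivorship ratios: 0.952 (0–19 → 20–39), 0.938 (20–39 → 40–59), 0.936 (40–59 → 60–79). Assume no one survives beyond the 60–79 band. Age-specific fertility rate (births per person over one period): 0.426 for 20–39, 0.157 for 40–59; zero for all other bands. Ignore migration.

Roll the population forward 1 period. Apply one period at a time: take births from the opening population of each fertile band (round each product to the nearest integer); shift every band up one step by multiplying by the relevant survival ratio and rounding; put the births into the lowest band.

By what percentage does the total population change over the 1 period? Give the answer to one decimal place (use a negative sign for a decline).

-3.9

Period 1:
Births: 1960 × 0.426 = 835 ; 790 × 0.157 = 124 — total 959
20–39: 1910 × 0.952 = 1818
40–59: 1960 × 0.938 = 1838
60–79: 790 × 0.936 = 739
Giving 959 / 1818 / 1838 / 739.
Total: 5570 → 5354; change = -216; percentage change = -3.9%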